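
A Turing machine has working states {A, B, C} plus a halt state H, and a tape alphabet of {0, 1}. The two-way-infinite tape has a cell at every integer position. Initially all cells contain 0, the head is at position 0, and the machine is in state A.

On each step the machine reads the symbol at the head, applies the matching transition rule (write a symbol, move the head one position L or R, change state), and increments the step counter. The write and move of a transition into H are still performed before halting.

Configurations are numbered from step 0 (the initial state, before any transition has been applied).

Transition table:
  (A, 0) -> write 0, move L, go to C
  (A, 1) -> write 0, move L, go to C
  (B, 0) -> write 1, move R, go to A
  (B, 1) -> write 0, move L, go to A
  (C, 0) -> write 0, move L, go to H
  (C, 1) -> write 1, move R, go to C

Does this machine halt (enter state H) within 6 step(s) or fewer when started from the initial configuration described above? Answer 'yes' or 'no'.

Answer: yes

Derivation:
Step 1: in state A at pos 0, read 0 -> (A,0)->write 0,move L,goto C. Now: state=C, head=-1, tape[-2..1]=0000 (head:  ^)
Step 2: in state C at pos -1, read 0 -> (C,0)->write 0,move L,goto H. Now: state=H, head=-2, tape[-3..1]=00000 (head:  ^)
State H reached at step 2; 2 <= 6 -> yes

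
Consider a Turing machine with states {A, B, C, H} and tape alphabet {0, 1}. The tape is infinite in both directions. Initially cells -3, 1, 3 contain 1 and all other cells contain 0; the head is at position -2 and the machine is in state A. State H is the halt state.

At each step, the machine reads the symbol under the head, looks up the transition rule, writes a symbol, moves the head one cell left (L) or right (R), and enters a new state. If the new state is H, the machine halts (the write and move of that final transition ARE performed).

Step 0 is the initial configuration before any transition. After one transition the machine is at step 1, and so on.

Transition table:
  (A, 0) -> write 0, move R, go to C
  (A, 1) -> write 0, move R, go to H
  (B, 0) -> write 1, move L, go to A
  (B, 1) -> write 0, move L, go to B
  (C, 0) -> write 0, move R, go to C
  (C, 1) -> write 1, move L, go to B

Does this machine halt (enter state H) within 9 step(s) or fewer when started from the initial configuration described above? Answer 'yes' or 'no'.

Step 1: in state A at pos -2, read 0 -> (A,0)->write 0,move R,goto C. Now: state=C, head=-1, tape[-4..4]=010001010 (head:    ^)
Step 2: in state C at pos -1, read 0 -> (C,0)->write 0,move R,goto C. Now: state=C, head=0, tape[-4..4]=010001010 (head:     ^)
Step 3: in state C at pos 0, read 0 -> (C,0)->write 0,move R,goto C. Now: state=C, head=1, tape[-4..4]=010001010 (head:      ^)
Step 4: in state C at pos 1, read 1 -> (C,1)->write 1,move L,goto B. Now: state=B, head=0, tape[-4..4]=010001010 (head:     ^)
Step 5: in state B at pos 0, read 0 -> (B,0)->write 1,move L,goto A. Now: state=A, head=-1, tape[-4..4]=010011010 (head:    ^)
Step 6: in state A at pos -1, read 0 -> (A,0)->write 0,move R,goto C. Now: state=C, head=0, tape[-4..4]=010011010 (head:     ^)
Step 7: in state C at pos 0, read 1 -> (C,1)->write 1,move L,goto B. Now: state=B, head=-1, tape[-4..4]=010011010 (head:    ^)
Step 8: in state B at pos -1, read 0 -> (B,0)->write 1,move L,goto A. Now: state=A, head=-2, tape[-4..4]=010111010 (head:   ^)
Step 9: in state A at pos -2, read 0 -> (A,0)->write 0,move R,goto C. Now: state=C, head=-1, tape[-4..4]=010111010 (head:    ^)
After 9 step(s): state = C (not H) -> not halted within 9 -> no

Answer: no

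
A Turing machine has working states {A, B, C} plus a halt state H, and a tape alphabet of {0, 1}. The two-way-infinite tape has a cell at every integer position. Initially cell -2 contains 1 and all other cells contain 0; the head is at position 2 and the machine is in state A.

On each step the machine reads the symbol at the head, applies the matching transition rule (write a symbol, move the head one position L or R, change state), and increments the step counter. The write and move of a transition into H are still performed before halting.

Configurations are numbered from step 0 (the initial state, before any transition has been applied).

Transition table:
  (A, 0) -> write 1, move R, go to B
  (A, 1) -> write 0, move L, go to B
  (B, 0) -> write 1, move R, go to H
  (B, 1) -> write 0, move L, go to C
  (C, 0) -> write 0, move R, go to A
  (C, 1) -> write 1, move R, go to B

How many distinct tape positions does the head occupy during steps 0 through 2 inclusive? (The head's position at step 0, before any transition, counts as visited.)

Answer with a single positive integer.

Answer: 3

Derivation:
Step 1: in state A at pos 2, read 0 -> (A,0)->write 1,move R,goto B. Now: state=B, head=3, tape[-3..4]=01000100 (head:       ^)
Step 2: in state B at pos 3, read 0 -> (B,0)->write 1,move R,goto H. Now: state=H, head=4, tape[-3..5]=010001100 (head:        ^)
Head positions at steps 0..2: starting at 2, distinct positions visited = {2, 3, 4} -> 3 position(s)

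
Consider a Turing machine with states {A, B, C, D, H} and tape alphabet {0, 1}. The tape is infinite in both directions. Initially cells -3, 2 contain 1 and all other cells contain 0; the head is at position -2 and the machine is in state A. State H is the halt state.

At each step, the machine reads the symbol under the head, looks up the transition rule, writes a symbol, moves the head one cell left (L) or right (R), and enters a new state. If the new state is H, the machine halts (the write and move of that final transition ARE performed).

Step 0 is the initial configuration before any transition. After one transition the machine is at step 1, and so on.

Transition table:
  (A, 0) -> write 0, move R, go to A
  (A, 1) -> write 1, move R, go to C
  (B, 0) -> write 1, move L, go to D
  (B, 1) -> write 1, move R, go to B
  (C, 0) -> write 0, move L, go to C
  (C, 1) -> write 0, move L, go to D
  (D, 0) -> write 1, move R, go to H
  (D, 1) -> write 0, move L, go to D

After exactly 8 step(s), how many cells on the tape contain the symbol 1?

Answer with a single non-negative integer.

Answer: 2

Derivation:
Step 1: in state A at pos -2, read 0 -> (A,0)->write 0,move R,goto A. Now: state=A, head=-1, tape[-4..3]=01000010 (head:    ^)
Step 2: in state A at pos -1, read 0 -> (A,0)->write 0,move R,goto A. Now: state=A, head=0, tape[-4..3]=01000010 (head:     ^)
Step 3: in state A at pos 0, read 0 -> (A,0)->write 0,move R,goto A. Now: state=A, head=1, tape[-4..3]=01000010 (head:      ^)
Step 4: in state A at pos 1, read 0 -> (A,0)->write 0,move R,goto A. Now: state=A, head=2, tape[-4..3]=01000010 (head:       ^)
Step 5: in state A at pos 2, read 1 -> (A,1)->write 1,move R,goto C. Now: state=C, head=3, tape[-4..4]=010000100 (head:        ^)
Step 6: in state C at pos 3, read 0 -> (C,0)->write 0,move L,goto C. Now: state=C, head=2, tape[-4..4]=010000100 (head:       ^)
Step 7: in state C at pos 2, read 1 -> (C,1)->write 0,move L,goto D. Now: state=D, head=1, tape[-4..4]=010000000 (head:      ^)
Step 8: in state D at pos 1, read 0 -> (D,0)->write 1,move R,goto H. Now: state=H, head=2, tape[-4..4]=010001000 (head:       ^)
Cells containing 1 after step 8: {-3, 1} -> 2 cell(s)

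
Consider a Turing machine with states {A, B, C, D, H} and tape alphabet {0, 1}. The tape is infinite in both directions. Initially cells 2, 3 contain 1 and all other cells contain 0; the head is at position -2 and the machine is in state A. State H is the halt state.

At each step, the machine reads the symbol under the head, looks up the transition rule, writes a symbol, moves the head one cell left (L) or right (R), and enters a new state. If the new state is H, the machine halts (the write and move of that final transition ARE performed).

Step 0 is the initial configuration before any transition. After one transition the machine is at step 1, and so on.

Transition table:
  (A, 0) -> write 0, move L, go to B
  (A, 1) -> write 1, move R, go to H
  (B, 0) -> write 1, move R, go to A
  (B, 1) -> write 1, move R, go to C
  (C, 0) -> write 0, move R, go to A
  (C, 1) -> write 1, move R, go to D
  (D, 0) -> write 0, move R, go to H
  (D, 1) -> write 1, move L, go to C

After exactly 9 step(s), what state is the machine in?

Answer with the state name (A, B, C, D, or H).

Answer: C

Derivation:
Step 1: in state A at pos -2, read 0 -> (A,0)->write 0,move L,goto B. Now: state=B, head=-3, tape[-4..4]=000000110 (head:  ^)
Step 2: in state B at pos -3, read 0 -> (B,0)->write 1,move R,goto A. Now: state=A, head=-2, tape[-4..4]=010000110 (head:   ^)
Step 3: in state A at pos -2, read 0 -> (A,0)->write 0,move L,goto B. Now: state=B, head=-3, tape[-4..4]=010000110 (head:  ^)
Step 4: in state B at pos -3, read 1 -> (B,1)->write 1,move R,goto C. Now: state=C, head=-2, tape[-4..4]=010000110 (head:   ^)
Step 5: in state C at pos -2, read 0 -> (C,0)->write 0,move R,goto A. Now: state=A, head=-1, tape[-4..4]=010000110 (head:    ^)
Step 6: in state A at pos -1, read 0 -> (A,0)->write 0,move L,goto B. Now: state=B, head=-2, tape[-4..4]=010000110 (head:   ^)
Step 7: in state B at pos -2, read 0 -> (B,0)->write 1,move R,goto A. Now: state=A, head=-1, tape[-4..4]=011000110 (head:    ^)
Step 8: in state A at pos -1, read 0 -> (A,0)->write 0,move L,goto B. Now: state=B, head=-2, tape[-4..4]=011000110 (head:   ^)
Step 9: in state B at pos -2, read 1 -> (B,1)->write 1,move R,goto C. Now: state=C, head=-1, tape[-4..4]=011000110 (head:    ^)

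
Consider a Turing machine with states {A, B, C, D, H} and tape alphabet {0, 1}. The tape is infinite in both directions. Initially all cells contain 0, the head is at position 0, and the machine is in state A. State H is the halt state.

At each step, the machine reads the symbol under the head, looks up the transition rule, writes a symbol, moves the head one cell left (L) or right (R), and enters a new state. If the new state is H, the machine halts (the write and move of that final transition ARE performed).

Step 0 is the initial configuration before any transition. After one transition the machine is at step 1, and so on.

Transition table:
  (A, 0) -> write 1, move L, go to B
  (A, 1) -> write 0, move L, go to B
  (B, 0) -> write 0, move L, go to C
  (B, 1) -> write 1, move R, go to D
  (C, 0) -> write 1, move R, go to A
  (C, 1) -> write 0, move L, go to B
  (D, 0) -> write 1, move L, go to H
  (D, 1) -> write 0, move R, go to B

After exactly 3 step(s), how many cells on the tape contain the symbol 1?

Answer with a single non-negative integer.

Answer: 2

Derivation:
Step 1: in state A at pos 0, read 0 -> (A,0)->write 1,move L,goto B. Now: state=B, head=-1, tape[-2..1]=0010 (head:  ^)
Step 2: in state B at pos -1, read 0 -> (B,0)->write 0,move L,goto C. Now: state=C, head=-2, tape[-3..1]=00010 (head:  ^)
Step 3: in state C at pos -2, read 0 -> (C,0)->write 1,move R,goto A. Now: state=A, head=-1, tape[-3..1]=01010 (head:   ^)
Cells containing 1 after step 3: {-2, 0} -> 2 cell(s)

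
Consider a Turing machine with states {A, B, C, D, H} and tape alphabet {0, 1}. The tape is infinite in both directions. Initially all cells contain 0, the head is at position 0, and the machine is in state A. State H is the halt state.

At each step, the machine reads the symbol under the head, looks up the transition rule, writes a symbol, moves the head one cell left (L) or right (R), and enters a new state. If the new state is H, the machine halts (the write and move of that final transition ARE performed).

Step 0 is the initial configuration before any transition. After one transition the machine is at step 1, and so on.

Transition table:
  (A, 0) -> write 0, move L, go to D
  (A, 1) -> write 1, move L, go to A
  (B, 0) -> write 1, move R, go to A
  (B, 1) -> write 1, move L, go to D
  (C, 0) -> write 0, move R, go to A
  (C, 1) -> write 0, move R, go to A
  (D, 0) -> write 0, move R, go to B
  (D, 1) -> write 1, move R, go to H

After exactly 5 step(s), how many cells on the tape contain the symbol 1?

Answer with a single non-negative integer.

Answer: 1

Derivation:
Step 1: in state A at pos 0, read 0 -> (A,0)->write 0,move L,goto D. Now: state=D, head=-1, tape[-2..1]=0000 (head:  ^)
Step 2: in state D at pos -1, read 0 -> (D,0)->write 0,move R,goto B. Now: state=B, head=0, tape[-2..1]=0000 (head:   ^)
Step 3: in state B at pos 0, read 0 -> (B,0)->write 1,move R,goto A. Now: state=A, head=1, tape[-2..2]=00100 (head:    ^)
Step 4: in state A at pos 1, read 0 -> (A,0)->write 0,move L,goto D. Now: state=D, head=0, tape[-2..2]=00100 (head:   ^)
Step 5: in state D at pos 0, read 1 -> (D,1)->write 1,move R,goto H. Now: state=H, head=1, tape[-2..2]=00100 (head:    ^)
Cells containing 1 after step 5: {0} -> 1 cell(s)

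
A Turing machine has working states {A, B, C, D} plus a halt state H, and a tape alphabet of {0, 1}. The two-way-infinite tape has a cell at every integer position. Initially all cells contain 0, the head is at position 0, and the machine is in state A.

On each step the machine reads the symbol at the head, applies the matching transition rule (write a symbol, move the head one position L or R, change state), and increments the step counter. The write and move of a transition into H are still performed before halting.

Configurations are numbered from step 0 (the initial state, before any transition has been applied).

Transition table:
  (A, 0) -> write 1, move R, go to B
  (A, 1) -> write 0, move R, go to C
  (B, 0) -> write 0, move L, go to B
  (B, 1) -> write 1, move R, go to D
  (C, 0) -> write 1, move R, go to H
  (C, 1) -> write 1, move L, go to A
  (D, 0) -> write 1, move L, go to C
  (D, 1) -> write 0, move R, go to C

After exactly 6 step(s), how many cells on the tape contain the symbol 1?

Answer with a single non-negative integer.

Step 1: in state A at pos 0, read 0 -> (A,0)->write 1,move R,goto B. Now: state=B, head=1, tape[-1..2]=0100 (head:   ^)
Step 2: in state B at pos 1, read 0 -> (B,0)->write 0,move L,goto B. Now: state=B, head=0, tape[-1..2]=0100 (head:  ^)
Step 3: in state B at pos 0, read 1 -> (B,1)->write 1,move R,goto D. Now: state=D, head=1, tape[-1..2]=0100 (head:   ^)
Step 4: in state D at pos 1, read 0 -> (D,0)->write 1,move L,goto C. Now: state=C, head=0, tape[-1..2]=0110 (head:  ^)
Step 5: in state C at pos 0, read 1 -> (C,1)->write 1,move L,goto A. Now: state=A, head=-1, tape[-2..2]=00110 (head:  ^)
Step 6: in state A at pos -1, read 0 -> (A,0)->write 1,move R,goto B. Now: state=B, head=0, tape[-2..2]=01110 (head:   ^)
Cells containing 1 after step 6: {-1, 0, 1} -> 3 cell(s)

Answer: 3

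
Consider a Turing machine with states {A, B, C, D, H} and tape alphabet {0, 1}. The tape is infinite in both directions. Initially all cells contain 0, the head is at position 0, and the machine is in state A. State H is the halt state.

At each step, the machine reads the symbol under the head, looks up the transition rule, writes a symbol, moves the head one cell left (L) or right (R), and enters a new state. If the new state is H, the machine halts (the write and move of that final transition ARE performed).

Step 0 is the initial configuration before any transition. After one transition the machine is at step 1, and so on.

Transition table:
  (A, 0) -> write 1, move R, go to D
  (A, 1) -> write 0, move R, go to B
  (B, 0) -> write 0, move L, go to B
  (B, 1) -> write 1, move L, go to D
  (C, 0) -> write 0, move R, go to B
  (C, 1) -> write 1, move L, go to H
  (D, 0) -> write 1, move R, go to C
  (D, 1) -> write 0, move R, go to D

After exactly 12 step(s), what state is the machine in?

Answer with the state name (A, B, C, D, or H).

Step 1: in state A at pos 0, read 0 -> (A,0)->write 1,move R,goto D. Now: state=D, head=1, tape[-1..2]=0100 (head:   ^)
Step 2: in state D at pos 1, read 0 -> (D,0)->write 1,move R,goto C. Now: state=C, head=2, tape[-1..3]=01100 (head:    ^)
Step 3: in state C at pos 2, read 0 -> (C,0)->write 0,move R,goto B. Now: state=B, head=3, tape[-1..4]=011000 (head:     ^)
Step 4: in state B at pos 3, read 0 -> (B,0)->write 0,move L,goto B. Now: state=B, head=2, tape[-1..4]=011000 (head:    ^)
Step 5: in state B at pos 2, read 0 -> (B,0)->write 0,move L,goto B. Now: state=B, head=1, tape[-1..4]=011000 (head:   ^)
Step 6: in state B at pos 1, read 1 -> (B,1)->write 1,move L,goto D. Now: state=D, head=0, tape[-1..4]=011000 (head:  ^)
Step 7: in state D at pos 0, read 1 -> (D,1)->write 0,move R,goto D. Now: state=D, head=1, tape[-1..4]=001000 (head:   ^)
Step 8: in state D at pos 1, read 1 -> (D,1)->write 0,move R,goto D. Now: state=D, head=2, tape[-1..4]=000000 (head:    ^)
Step 9: in state D at pos 2, read 0 -> (D,0)->write 1,move R,goto C. Now: state=C, head=3, tape[-1..4]=000100 (head:     ^)
Step 10: in state C at pos 3, read 0 -> (C,0)->write 0,move R,goto B. Now: state=B, head=4, tape[-1..5]=0001000 (head:      ^)
Step 11: in state B at pos 4, read 0 -> (B,0)->write 0,move L,goto B. Now: state=B, head=3, tape[-1..5]=0001000 (head:     ^)
Step 12: in state B at pos 3, read 0 -> (B,0)->write 0,move L,goto B. Now: state=B, head=2, tape[-1..5]=0001000 (head:    ^)

Answer: B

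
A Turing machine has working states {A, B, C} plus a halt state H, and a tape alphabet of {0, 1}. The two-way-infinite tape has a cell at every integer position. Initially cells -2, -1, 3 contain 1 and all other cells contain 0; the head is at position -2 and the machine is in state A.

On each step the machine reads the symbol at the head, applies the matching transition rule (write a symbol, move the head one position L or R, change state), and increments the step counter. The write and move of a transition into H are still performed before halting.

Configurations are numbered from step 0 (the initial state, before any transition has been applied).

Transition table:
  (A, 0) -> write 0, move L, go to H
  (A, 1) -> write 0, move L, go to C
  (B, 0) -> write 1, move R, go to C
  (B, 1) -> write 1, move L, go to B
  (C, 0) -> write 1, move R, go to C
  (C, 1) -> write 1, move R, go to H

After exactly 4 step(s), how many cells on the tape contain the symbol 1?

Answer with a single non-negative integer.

Step 1: in state A at pos -2, read 1 -> (A,1)->write 0,move L,goto C. Now: state=C, head=-3, tape[-4..4]=000100010 (head:  ^)
Step 2: in state C at pos -3, read 0 -> (C,0)->write 1,move R,goto C. Now: state=C, head=-2, tape[-4..4]=010100010 (head:   ^)
Step 3: in state C at pos -2, read 0 -> (C,0)->write 1,move R,goto C. Now: state=C, head=-1, tape[-4..4]=011100010 (head:    ^)
Step 4: in state C at pos -1, read 1 -> (C,1)->write 1,move R,goto H. Now: state=H, head=0, tape[-4..4]=011100010 (head:     ^)
Cells containing 1 after step 4: {-3, -2, -1, 3} -> 4 cell(s)

Answer: 4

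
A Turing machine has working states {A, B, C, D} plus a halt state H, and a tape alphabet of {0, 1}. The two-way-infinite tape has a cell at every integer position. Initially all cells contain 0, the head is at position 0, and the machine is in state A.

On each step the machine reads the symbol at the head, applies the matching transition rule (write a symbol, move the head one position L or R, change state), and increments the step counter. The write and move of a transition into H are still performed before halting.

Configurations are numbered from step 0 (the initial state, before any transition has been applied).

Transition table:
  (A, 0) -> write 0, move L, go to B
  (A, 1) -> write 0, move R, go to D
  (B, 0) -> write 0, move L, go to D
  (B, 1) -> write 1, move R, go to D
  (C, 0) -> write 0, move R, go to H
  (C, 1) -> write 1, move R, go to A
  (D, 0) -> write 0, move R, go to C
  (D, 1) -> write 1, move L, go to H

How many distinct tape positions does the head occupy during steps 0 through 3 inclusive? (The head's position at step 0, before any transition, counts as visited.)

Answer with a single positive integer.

Answer: 3

Derivation:
Step 1: in state A at pos 0, read 0 -> (A,0)->write 0,move L,goto B. Now: state=B, head=-1, tape[-2..1]=0000 (head:  ^)
Step 2: in state B at pos -1, read 0 -> (B,0)->write 0,move L,goto D. Now: state=D, head=-2, tape[-3..1]=00000 (head:  ^)
Step 3: in state D at pos -2, read 0 -> (D,0)->write 0,move R,goto C. Now: state=C, head=-1, tape[-3..1]=00000 (head:   ^)
Head positions at steps 0..3: starting at 0, distinct positions visited = {-2, -1, 0} -> 3 position(s)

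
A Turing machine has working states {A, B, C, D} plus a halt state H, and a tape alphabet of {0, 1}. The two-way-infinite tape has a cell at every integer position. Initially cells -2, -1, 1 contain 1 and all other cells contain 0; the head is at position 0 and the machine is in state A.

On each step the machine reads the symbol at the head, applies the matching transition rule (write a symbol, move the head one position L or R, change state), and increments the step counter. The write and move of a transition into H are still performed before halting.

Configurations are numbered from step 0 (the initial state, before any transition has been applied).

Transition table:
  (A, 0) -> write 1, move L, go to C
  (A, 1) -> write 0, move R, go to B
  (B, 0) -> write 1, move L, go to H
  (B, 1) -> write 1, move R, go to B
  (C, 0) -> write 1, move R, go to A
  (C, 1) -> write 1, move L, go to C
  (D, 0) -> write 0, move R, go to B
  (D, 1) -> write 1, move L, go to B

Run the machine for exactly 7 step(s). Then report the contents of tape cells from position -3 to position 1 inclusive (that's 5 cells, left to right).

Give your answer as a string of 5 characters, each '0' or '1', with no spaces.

Answer: 10111

Derivation:
Step 1: in state A at pos 0, read 0 -> (A,0)->write 1,move L,goto C. Now: state=C, head=-1, tape[-3..2]=011110 (head:   ^)
Step 2: in state C at pos -1, read 1 -> (C,1)->write 1,move L,goto C. Now: state=C, head=-2, tape[-3..2]=011110 (head:  ^)
Step 3: in state C at pos -2, read 1 -> (C,1)->write 1,move L,goto C. Now: state=C, head=-3, tape[-4..2]=0011110 (head:  ^)
Step 4: in state C at pos -3, read 0 -> (C,0)->write 1,move R,goto A. Now: state=A, head=-2, tape[-4..2]=0111110 (head:   ^)
Step 5: in state A at pos -2, read 1 -> (A,1)->write 0,move R,goto B. Now: state=B, head=-1, tape[-4..2]=0101110 (head:    ^)
Step 6: in state B at pos -1, read 1 -> (B,1)->write 1,move R,goto B. Now: state=B, head=0, tape[-4..2]=0101110 (head:     ^)
Step 7: in state B at pos 0, read 1 -> (B,1)->write 1,move R,goto B. Now: state=B, head=1, tape[-4..2]=0101110 (head:      ^)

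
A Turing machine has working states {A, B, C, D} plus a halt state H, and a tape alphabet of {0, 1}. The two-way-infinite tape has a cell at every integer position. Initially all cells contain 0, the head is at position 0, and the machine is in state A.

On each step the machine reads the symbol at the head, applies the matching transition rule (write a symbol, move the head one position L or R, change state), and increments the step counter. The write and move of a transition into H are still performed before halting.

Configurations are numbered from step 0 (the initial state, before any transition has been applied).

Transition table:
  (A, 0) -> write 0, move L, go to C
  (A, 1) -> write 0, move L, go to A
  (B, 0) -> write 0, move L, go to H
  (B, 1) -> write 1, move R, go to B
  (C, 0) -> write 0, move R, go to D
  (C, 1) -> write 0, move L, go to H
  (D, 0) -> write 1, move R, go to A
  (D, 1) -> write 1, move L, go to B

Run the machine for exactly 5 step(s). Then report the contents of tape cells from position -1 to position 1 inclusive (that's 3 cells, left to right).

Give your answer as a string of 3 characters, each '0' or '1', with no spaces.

Answer: 000

Derivation:
Step 1: in state A at pos 0, read 0 -> (A,0)->write 0,move L,goto C. Now: state=C, head=-1, tape[-2..1]=0000 (head:  ^)
Step 2: in state C at pos -1, read 0 -> (C,0)->write 0,move R,goto D. Now: state=D, head=0, tape[-2..1]=0000 (head:   ^)
Step 3: in state D at pos 0, read 0 -> (D,0)->write 1,move R,goto A. Now: state=A, head=1, tape[-2..2]=00100 (head:    ^)
Step 4: in state A at pos 1, read 0 -> (A,0)->write 0,move L,goto C. Now: state=C, head=0, tape[-2..2]=00100 (head:   ^)
Step 5: in state C at pos 0, read 1 -> (C,1)->write 0,move L,goto H. Now: state=H, head=-1, tape[-2..2]=00000 (head:  ^)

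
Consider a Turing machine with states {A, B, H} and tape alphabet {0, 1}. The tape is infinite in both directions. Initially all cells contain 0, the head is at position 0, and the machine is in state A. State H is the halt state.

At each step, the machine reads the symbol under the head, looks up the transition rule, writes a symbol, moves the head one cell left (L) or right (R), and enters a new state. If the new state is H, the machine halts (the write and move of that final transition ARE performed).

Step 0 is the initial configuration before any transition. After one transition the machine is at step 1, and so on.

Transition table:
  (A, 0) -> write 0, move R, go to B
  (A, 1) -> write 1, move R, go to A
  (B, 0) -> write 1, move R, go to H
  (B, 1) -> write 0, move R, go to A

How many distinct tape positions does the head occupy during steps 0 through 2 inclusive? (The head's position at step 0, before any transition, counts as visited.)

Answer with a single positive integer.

Step 1: in state A at pos 0, read 0 -> (A,0)->write 0,move R,goto B. Now: state=B, head=1, tape[-1..2]=0000 (head:   ^)
Step 2: in state B at pos 1, read 0 -> (B,0)->write 1,move R,goto H. Now: state=H, head=2, tape[-1..3]=00100 (head:    ^)
Head positions at steps 0..2: starting at 0, distinct positions visited = {0, 1, 2} -> 3 position(s)

Answer: 3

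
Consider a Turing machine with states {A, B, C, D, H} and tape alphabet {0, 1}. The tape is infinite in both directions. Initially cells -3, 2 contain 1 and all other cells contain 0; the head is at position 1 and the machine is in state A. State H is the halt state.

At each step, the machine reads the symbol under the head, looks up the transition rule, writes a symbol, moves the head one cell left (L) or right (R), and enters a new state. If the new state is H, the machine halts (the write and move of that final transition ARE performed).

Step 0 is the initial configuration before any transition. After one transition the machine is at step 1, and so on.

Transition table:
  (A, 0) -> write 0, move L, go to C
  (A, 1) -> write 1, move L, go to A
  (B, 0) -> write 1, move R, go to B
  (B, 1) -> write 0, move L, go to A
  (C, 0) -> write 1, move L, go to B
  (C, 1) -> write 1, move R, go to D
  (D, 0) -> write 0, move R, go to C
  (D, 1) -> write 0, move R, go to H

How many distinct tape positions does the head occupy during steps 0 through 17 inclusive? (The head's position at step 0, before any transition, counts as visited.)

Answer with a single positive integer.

Step 1: in state A at pos 1, read 0 -> (A,0)->write 0,move L,goto C. Now: state=C, head=0, tape[-4..3]=01000010 (head:     ^)
Step 2: in state C at pos 0, read 0 -> (C,0)->write 1,move L,goto B. Now: state=B, head=-1, tape[-4..3]=01001010 (head:    ^)
Step 3: in state B at pos -1, read 0 -> (B,0)->write 1,move R,goto B. Now: state=B, head=0, tape[-4..3]=01011010 (head:     ^)
Step 4: in state B at pos 0, read 1 -> (B,1)->write 0,move L,goto A. Now: state=A, head=-1, tape[-4..3]=01010010 (head:    ^)
Step 5: in state A at pos -1, read 1 -> (A,1)->write 1,move L,goto A. Now: state=A, head=-2, tape[-4..3]=01010010 (head:   ^)
Step 6: in state A at pos -2, read 0 -> (A,0)->write 0,move L,goto C. Now: state=C, head=-3, tape[-4..3]=01010010 (head:  ^)
Step 7: in state C at pos -3, read 1 -> (C,1)->write 1,move R,goto D. Now: state=D, head=-2, tape[-4..3]=01010010 (head:   ^)
Step 8: in state D at pos -2, read 0 -> (D,0)->write 0,move R,goto C. Now: state=C, head=-1, tape[-4..3]=01010010 (head:    ^)
Step 9: in state C at pos -1, read 1 -> (C,1)->write 1,move R,goto D. Now: state=D, head=0, tape[-4..3]=01010010 (head:     ^)
Step 10: in state D at pos 0, read 0 -> (D,0)->write 0,move R,goto C. Now: state=C, head=1, tape[-4..3]=01010010 (head:      ^)
Step 11: in state C at pos 1, read 0 -> (C,0)->write 1,move L,goto B. Now: state=B, head=0, tape[-4..3]=01010110 (head:     ^)
Step 12: in state B at pos 0, read 0 -> (B,0)->write 1,move R,goto B. Now: state=B, head=1, tape[-4..3]=01011110 (head:      ^)
Step 13: in state B at pos 1, read 1 -> (B,1)->write 0,move L,goto A. Now: state=A, head=0, tape[-4..3]=01011010 (head:     ^)
Step 14: in state A at pos 0, read 1 -> (A,1)->write 1,move L,goto A. Now: state=A, head=-1, tape[-4..3]=01011010 (head:    ^)
Step 15: in state A at pos -1, read 1 -> (A,1)->write 1,move L,goto A. Now: state=A, head=-2, tape[-4..3]=01011010 (head:   ^)
Step 16: in state A at pos -2, read 0 -> (A,0)->write 0,move L,goto C. Now: state=C, head=-3, tape[-4..3]=01011010 (head:  ^)
Step 17: in state C at pos -3, read 1 -> (C,1)->write 1,move R,goto D. Now: state=D, head=-2, tape[-4..3]=01011010 (head:   ^)
Head positions at steps 0..17: starting at 1, distinct positions visited = {-3, -2, -1, 0, 1} -> 5 position(s)

Answer: 5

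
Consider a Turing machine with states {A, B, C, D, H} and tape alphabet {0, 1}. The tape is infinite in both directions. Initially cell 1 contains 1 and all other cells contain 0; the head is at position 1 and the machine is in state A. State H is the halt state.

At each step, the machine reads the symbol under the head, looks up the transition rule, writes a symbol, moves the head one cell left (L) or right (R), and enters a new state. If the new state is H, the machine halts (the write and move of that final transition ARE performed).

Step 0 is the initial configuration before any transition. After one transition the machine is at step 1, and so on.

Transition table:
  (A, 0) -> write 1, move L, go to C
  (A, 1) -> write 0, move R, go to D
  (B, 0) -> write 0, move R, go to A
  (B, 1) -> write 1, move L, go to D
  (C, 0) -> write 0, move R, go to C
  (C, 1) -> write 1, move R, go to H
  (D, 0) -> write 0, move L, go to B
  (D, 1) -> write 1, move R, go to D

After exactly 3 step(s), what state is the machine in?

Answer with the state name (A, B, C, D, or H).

Answer: A

Derivation:
Step 1: in state A at pos 1, read 1 -> (A,1)->write 0,move R,goto D. Now: state=D, head=2, tape[0..3]=0000 (head:   ^)
Step 2: in state D at pos 2, read 0 -> (D,0)->write 0,move L,goto B. Now: state=B, head=1, tape[0..3]=0000 (head:  ^)
Step 3: in state B at pos 1, read 0 -> (B,0)->write 0,move R,goto A. Now: state=A, head=2, tape[0..3]=0000 (head:   ^)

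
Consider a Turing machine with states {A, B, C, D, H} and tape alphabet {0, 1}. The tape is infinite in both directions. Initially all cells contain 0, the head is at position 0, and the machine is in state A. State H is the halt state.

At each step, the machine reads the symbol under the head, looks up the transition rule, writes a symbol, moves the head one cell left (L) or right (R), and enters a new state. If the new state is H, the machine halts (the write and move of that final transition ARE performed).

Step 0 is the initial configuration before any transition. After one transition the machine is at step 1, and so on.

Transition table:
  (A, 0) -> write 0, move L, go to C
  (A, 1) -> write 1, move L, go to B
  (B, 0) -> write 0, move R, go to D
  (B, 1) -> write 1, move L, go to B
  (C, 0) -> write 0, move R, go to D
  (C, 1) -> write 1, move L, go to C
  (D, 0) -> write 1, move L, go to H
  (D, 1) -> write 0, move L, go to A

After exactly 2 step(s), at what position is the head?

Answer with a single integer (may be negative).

Answer: 0

Derivation:
Step 1: in state A at pos 0, read 0 -> (A,0)->write 0,move L,goto C. Now: state=C, head=-1, tape[-2..1]=0000 (head:  ^)
Step 2: in state C at pos -1, read 0 -> (C,0)->write 0,move R,goto D. Now: state=D, head=0, tape[-2..1]=0000 (head:   ^)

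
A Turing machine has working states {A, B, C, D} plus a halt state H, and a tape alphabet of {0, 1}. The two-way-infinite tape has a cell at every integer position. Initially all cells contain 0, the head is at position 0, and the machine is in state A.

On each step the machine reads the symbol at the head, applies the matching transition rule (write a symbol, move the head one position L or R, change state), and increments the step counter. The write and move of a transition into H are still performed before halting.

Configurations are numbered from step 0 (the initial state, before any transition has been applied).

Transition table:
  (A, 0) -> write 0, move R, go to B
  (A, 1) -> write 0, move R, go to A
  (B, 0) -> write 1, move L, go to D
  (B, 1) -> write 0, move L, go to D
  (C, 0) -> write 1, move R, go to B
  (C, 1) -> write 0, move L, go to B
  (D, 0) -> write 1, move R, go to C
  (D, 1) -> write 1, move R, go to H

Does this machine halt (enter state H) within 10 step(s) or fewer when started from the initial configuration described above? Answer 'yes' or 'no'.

Answer: yes

Derivation:
Step 1: in state A at pos 0, read 0 -> (A,0)->write 0,move R,goto B. Now: state=B, head=1, tape[-1..2]=0000 (head:   ^)
Step 2: in state B at pos 1, read 0 -> (B,0)->write 1,move L,goto D. Now: state=D, head=0, tape[-1..2]=0010 (head:  ^)
Step 3: in state D at pos 0, read 0 -> (D,0)->write 1,move R,goto C. Now: state=C, head=1, tape[-1..2]=0110 (head:   ^)
Step 4: in state C at pos 1, read 1 -> (C,1)->write 0,move L,goto B. Now: state=B, head=0, tape[-1..2]=0100 (head:  ^)
Step 5: in state B at pos 0, read 1 -> (B,1)->write 0,move L,goto D. Now: state=D, head=-1, tape[-2..2]=00000 (head:  ^)
Step 6: in state D at pos -1, read 0 -> (D,0)->write 1,move R,goto C. Now: state=C, head=0, tape[-2..2]=01000 (head:   ^)
Step 7: in state C at pos 0, read 0 -> (C,0)->write 1,move R,goto B. Now: state=B, head=1, tape[-2..2]=01100 (head:    ^)
Step 8: in state B at pos 1, read 0 -> (B,0)->write 1,move L,goto D. Now: state=D, head=0, tape[-2..2]=01110 (head:   ^)
Step 9: in state D at pos 0, read 1 -> (D,1)->write 1,move R,goto H. Now: state=H, head=1, tape[-2..2]=01110 (head:    ^)
State H reached at step 9; 9 <= 10 -> yes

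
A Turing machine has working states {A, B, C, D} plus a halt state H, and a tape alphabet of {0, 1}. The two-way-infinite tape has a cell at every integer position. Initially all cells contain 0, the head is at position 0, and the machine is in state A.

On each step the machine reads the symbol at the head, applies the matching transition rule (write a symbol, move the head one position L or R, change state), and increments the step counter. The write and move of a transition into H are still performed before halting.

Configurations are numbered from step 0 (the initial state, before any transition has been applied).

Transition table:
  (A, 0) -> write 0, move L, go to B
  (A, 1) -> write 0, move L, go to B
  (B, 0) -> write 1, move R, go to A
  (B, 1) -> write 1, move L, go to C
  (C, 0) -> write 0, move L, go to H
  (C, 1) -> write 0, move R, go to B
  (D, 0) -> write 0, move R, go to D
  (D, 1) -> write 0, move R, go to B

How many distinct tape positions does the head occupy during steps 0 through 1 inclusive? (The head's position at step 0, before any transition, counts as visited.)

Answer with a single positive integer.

Step 1: in state A at pos 0, read 0 -> (A,0)->write 0,move L,goto B. Now: state=B, head=-1, tape[-2..1]=0000 (head:  ^)
Head positions at steps 0..1: starting at 0, distinct positions visited = {-1, 0} -> 2 position(s)

Answer: 2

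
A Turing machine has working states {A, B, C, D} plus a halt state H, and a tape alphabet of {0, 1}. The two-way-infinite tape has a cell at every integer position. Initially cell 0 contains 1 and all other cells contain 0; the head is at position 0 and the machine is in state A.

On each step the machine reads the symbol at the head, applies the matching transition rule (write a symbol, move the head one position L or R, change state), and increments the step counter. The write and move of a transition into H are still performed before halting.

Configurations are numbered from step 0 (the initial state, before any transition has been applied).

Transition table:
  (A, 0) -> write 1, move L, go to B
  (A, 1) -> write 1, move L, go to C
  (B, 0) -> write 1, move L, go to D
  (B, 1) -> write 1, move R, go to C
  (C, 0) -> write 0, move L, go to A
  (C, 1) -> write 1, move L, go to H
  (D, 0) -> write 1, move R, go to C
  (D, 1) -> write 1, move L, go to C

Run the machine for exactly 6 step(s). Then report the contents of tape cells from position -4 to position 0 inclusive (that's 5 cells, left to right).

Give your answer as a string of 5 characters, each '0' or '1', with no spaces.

Answer: 11101

Derivation:
Step 1: in state A at pos 0, read 1 -> (A,1)->write 1,move L,goto C. Now: state=C, head=-1, tape[-2..1]=0010 (head:  ^)
Step 2: in state C at pos -1, read 0 -> (C,0)->write 0,move L,goto A. Now: state=A, head=-2, tape[-3..1]=00010 (head:  ^)
Step 3: in state A at pos -2, read 0 -> (A,0)->write 1,move L,goto B. Now: state=B, head=-3, tape[-4..1]=001010 (head:  ^)
Step 4: in state B at pos -3, read 0 -> (B,0)->write 1,move L,goto D. Now: state=D, head=-4, tape[-5..1]=0011010 (head:  ^)
Step 5: in state D at pos -4, read 0 -> (D,0)->write 1,move R,goto C. Now: state=C, head=-3, tape[-5..1]=0111010 (head:   ^)
Step 6: in state C at pos -3, read 1 -> (C,1)->write 1,move L,goto H. Now: state=H, head=-4, tape[-5..1]=0111010 (head:  ^)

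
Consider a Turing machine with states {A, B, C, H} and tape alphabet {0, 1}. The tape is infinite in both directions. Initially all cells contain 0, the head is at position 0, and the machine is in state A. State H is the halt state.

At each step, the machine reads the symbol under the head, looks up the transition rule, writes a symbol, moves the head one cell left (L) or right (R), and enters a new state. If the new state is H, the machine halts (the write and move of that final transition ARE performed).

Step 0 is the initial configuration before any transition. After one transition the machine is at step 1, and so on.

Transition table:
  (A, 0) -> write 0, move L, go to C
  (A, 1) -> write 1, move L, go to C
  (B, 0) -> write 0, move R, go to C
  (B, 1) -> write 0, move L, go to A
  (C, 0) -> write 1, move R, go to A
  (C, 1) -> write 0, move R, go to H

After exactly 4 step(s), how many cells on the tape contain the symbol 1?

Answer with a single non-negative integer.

Step 1: in state A at pos 0, read 0 -> (A,0)->write 0,move L,goto C. Now: state=C, head=-1, tape[-2..1]=0000 (head:  ^)
Step 2: in state C at pos -1, read 0 -> (C,0)->write 1,move R,goto A. Now: state=A, head=0, tape[-2..1]=0100 (head:   ^)
Step 3: in state A at pos 0, read 0 -> (A,0)->write 0,move L,goto C. Now: state=C, head=-1, tape[-2..1]=0100 (head:  ^)
Step 4: in state C at pos -1, read 1 -> (C,1)->write 0,move R,goto H. Now: state=H, head=0, tape[-2..1]=0000 (head:   ^)
No cell contains 1 after step 4 -> 0 cell(s)

Answer: 0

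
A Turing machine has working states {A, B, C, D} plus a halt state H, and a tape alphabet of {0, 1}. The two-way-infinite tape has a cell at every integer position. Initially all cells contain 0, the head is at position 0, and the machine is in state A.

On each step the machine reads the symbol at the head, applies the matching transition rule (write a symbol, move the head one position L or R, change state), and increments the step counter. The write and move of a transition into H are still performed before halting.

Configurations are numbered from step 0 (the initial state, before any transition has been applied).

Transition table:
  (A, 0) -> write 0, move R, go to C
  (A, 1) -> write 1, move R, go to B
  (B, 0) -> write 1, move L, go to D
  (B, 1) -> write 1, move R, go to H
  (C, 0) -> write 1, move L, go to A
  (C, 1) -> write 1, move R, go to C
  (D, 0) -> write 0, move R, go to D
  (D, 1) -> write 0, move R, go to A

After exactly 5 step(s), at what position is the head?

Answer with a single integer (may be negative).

Answer: 1

Derivation:
Step 1: in state A at pos 0, read 0 -> (A,0)->write 0,move R,goto C. Now: state=C, head=1, tape[-1..2]=0000 (head:   ^)
Step 2: in state C at pos 1, read 0 -> (C,0)->write 1,move L,goto A. Now: state=A, head=0, tape[-1..2]=0010 (head:  ^)
Step 3: in state A at pos 0, read 0 -> (A,0)->write 0,move R,goto C. Now: state=C, head=1, tape[-1..2]=0010 (head:   ^)
Step 4: in state C at pos 1, read 1 -> (C,1)->write 1,move R,goto C. Now: state=C, head=2, tape[-1..3]=00100 (head:    ^)
Step 5: in state C at pos 2, read 0 -> (C,0)->write 1,move L,goto A. Now: state=A, head=1, tape[-1..3]=00110 (head:   ^)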